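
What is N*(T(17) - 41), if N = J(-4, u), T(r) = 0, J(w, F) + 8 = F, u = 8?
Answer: 0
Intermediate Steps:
J(w, F) = -8 + F
N = 0 (N = -8 + 8 = 0)
N*(T(17) - 41) = 0*(0 - 41) = 0*(-41) = 0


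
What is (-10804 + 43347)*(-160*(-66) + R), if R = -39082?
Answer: -928191446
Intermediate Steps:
(-10804 + 43347)*(-160*(-66) + R) = (-10804 + 43347)*(-160*(-66) - 39082) = 32543*(10560 - 39082) = 32543*(-28522) = -928191446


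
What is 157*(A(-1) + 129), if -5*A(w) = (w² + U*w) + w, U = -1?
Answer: 101108/5 ≈ 20222.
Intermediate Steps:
A(w) = -w²/5 (A(w) = -((w² - w) + w)/5 = -w²/5)
157*(A(-1) + 129) = 157*(-⅕*(-1)² + 129) = 157*(-⅕*1 + 129) = 157*(-⅕ + 129) = 157*(644/5) = 101108/5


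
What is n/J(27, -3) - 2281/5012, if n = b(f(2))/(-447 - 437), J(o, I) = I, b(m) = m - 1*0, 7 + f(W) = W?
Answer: -379642/830739 ≈ -0.45699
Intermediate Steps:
f(W) = -7 + W
b(m) = m (b(m) = m + 0 = m)
n = 5/884 (n = (-7 + 2)/(-447 - 437) = -5/(-884) = -1/884*(-5) = 5/884 ≈ 0.0056561)
n/J(27, -3) - 2281/5012 = (5/884)/(-3) - 2281/5012 = (5/884)*(-⅓) - 2281*1/5012 = -5/2652 - 2281/5012 = -379642/830739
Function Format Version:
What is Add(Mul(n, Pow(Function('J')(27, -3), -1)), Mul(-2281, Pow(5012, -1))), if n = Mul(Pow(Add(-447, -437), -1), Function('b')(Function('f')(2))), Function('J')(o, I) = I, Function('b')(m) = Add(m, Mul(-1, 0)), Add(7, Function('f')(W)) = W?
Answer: Rational(-379642, 830739) ≈ -0.45699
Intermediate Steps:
Function('f')(W) = Add(-7, W)
Function('b')(m) = m (Function('b')(m) = Add(m, 0) = m)
n = Rational(5, 884) (n = Mul(Pow(Add(-447, -437), -1), Add(-7, 2)) = Mul(Pow(-884, -1), -5) = Mul(Rational(-1, 884), -5) = Rational(5, 884) ≈ 0.0056561)
Add(Mul(n, Pow(Function('J')(27, -3), -1)), Mul(-2281, Pow(5012, -1))) = Add(Mul(Rational(5, 884), Pow(-3, -1)), Mul(-2281, Pow(5012, -1))) = Add(Mul(Rational(5, 884), Rational(-1, 3)), Mul(-2281, Rational(1, 5012))) = Add(Rational(-5, 2652), Rational(-2281, 5012)) = Rational(-379642, 830739)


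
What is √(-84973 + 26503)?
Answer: I*√58470 ≈ 241.81*I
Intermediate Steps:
√(-84973 + 26503) = √(-58470) = I*√58470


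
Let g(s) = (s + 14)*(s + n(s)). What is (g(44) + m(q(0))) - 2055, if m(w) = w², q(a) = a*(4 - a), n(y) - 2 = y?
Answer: 3165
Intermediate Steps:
n(y) = 2 + y
g(s) = (2 + 2*s)*(14 + s) (g(s) = (s + 14)*(s + (2 + s)) = (14 + s)*(2 + 2*s) = (2 + 2*s)*(14 + s))
(g(44) + m(q(0))) - 2055 = ((28 + 2*44² + 30*44) + (0*(4 - 1*0))²) - 2055 = ((28 + 2*1936 + 1320) + (0*(4 + 0))²) - 2055 = ((28 + 3872 + 1320) + (0*4)²) - 2055 = (5220 + 0²) - 2055 = (5220 + 0) - 2055 = 5220 - 2055 = 3165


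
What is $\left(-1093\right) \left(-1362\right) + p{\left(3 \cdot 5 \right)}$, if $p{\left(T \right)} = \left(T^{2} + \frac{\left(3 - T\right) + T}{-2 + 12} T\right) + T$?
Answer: $\frac{2977821}{2} \approx 1.4889 \cdot 10^{6}$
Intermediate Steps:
$p{\left(T \right)} = T^{2} + \frac{13 T}{10}$ ($p{\left(T \right)} = \left(T^{2} + \frac{3}{10} T\right) + T = \left(T^{2} + 3 \cdot \frac{1}{10} T\right) + T = \left(T^{2} + \frac{3 T}{10}\right) + T = T^{2} + \frac{13 T}{10}$)
$\left(-1093\right) \left(-1362\right) + p{\left(3 \cdot 5 \right)} = \left(-1093\right) \left(-1362\right) + \frac{3 \cdot 5 \left(13 + 10 \cdot 3 \cdot 5\right)}{10} = 1488666 + \frac{1}{10} \cdot 15 \left(13 + 10 \cdot 15\right) = 1488666 + \frac{1}{10} \cdot 15 \left(13 + 150\right) = 1488666 + \frac{1}{10} \cdot 15 \cdot 163 = 1488666 + \frac{489}{2} = \frac{2977821}{2}$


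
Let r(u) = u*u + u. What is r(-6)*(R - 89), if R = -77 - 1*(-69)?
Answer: -2910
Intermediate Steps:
r(u) = u + u**2 (r(u) = u**2 + u = u + u**2)
R = -8 (R = -77 + 69 = -8)
r(-6)*(R - 89) = (-6*(1 - 6))*(-8 - 89) = -6*(-5)*(-97) = 30*(-97) = -2910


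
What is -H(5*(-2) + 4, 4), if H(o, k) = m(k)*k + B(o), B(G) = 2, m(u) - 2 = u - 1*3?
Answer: -14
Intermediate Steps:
m(u) = -1 + u (m(u) = 2 + (u - 1*3) = 2 + (u - 3) = 2 + (-3 + u) = -1 + u)
H(o, k) = 2 + k*(-1 + k) (H(o, k) = (-1 + k)*k + 2 = k*(-1 + k) + 2 = 2 + k*(-1 + k))
-H(5*(-2) + 4, 4) = -(2 + 4*(-1 + 4)) = -(2 + 4*3) = -(2 + 12) = -1*14 = -14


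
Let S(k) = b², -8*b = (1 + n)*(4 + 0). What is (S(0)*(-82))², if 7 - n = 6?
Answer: 6724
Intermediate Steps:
n = 1 (n = 7 - 1*6 = 7 - 6 = 1)
b = -1 (b = -(1 + 1)*(4 + 0)/8 = -4/4 = -⅛*8 = -1)
S(k) = 1 (S(k) = (-1)² = 1)
(S(0)*(-82))² = (1*(-82))² = (-82)² = 6724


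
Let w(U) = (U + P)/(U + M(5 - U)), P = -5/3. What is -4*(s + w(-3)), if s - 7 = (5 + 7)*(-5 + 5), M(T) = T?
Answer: -364/15 ≈ -24.267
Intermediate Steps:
s = 7 (s = 7 + (5 + 7)*(-5 + 5) = 7 + 12*0 = 7 + 0 = 7)
P = -5/3 (P = -5*1/3 = -5/3 ≈ -1.6667)
w(U) = -1/3 + U/5 (w(U) = (U - 5/3)/(U + (5 - U)) = (-5/3 + U)/5 = (-5/3 + U)*(1/5) = -1/3 + U/5)
-4*(s + w(-3)) = -4*(7 + (-1/3 + (1/5)*(-3))) = -4*(7 + (-1/3 - 3/5)) = -4*(7 - 14/15) = -4*91/15 = -364/15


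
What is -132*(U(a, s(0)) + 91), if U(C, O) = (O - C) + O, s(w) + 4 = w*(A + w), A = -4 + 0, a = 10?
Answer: -9636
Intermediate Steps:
A = -4
s(w) = -4 + w*(-4 + w)
U(C, O) = -C + 2*O
-132*(U(a, s(0)) + 91) = -132*((-1*10 + 2*(-4 + 0² - 4*0)) + 91) = -132*((-10 + 2*(-4 + 0 + 0)) + 91) = -132*((-10 + 2*(-4)) + 91) = -132*((-10 - 8) + 91) = -132*(-18 + 91) = -132*73 = -9636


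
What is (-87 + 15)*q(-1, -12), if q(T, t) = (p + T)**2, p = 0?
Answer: -72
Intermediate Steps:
q(T, t) = T**2 (q(T, t) = (0 + T)**2 = T**2)
(-87 + 15)*q(-1, -12) = (-87 + 15)*(-1)**2 = -72*1 = -72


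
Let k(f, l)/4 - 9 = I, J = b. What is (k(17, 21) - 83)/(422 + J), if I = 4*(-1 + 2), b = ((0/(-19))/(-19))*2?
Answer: -31/422 ≈ -0.073460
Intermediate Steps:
b = 0 (b = ((0*(-1/19))*(-1/19))*2 = (0*(-1/19))*2 = 0*2 = 0)
J = 0
I = 4 (I = 4*1 = 4)
k(f, l) = 52 (k(f, l) = 36 + 4*4 = 36 + 16 = 52)
(k(17, 21) - 83)/(422 + J) = (52 - 83)/(422 + 0) = -31/422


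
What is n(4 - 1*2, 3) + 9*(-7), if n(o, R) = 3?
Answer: -60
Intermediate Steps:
n(4 - 1*2, 3) + 9*(-7) = 3 + 9*(-7) = 3 - 63 = -60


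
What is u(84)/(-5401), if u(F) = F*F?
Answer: -7056/5401 ≈ -1.3064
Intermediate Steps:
u(F) = F**2
u(84)/(-5401) = 84**2/(-5401) = 7056*(-1/5401) = -7056/5401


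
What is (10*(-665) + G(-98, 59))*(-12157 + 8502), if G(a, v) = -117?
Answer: 24733385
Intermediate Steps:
(10*(-665) + G(-98, 59))*(-12157 + 8502) = (10*(-665) - 117)*(-12157 + 8502) = (-6650 - 117)*(-3655) = -6767*(-3655) = 24733385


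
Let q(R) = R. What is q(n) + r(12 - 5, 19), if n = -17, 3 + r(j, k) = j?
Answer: -13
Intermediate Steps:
r(j, k) = -3 + j
q(n) + r(12 - 5, 19) = -17 + (-3 + (12 - 5)) = -17 + (-3 + 7) = -17 + 4 = -13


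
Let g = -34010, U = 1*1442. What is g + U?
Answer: -32568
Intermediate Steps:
U = 1442
g + U = -34010 + 1442 = -32568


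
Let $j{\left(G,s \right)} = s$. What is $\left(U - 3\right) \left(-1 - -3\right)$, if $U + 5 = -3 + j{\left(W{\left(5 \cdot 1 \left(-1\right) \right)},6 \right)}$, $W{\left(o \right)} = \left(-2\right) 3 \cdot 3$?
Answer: $-10$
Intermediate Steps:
$W{\left(o \right)} = -18$ ($W{\left(o \right)} = \left(-6\right) 3 = -18$)
$U = -2$ ($U = -5 + \left(-3 + 6\right) = -5 + 3 = -2$)
$\left(U - 3\right) \left(-1 - -3\right) = \left(-2 - 3\right) \left(-1 - -3\right) = - 5 \left(-1 + 3\right) = \left(-5\right) 2 = -10$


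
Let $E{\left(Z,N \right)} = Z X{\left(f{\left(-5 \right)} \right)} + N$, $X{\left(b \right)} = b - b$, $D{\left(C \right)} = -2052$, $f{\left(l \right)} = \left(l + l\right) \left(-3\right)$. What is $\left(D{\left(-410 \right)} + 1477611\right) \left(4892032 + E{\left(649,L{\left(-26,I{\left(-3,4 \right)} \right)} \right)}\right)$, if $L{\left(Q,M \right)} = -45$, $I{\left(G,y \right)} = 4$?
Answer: $7218415445733$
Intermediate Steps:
$f{\left(l \right)} = - 6 l$ ($f{\left(l \right)} = 2 l \left(-3\right) = - 6 l$)
$X{\left(b \right)} = 0$
$E{\left(Z,N \right)} = N$ ($E{\left(Z,N \right)} = Z 0 + N = 0 + N = N$)
$\left(D{\left(-410 \right)} + 1477611\right) \left(4892032 + E{\left(649,L{\left(-26,I{\left(-3,4 \right)} \right)} \right)}\right) = \left(-2052 + 1477611\right) \left(4892032 - 45\right) = 1475559 \cdot 4891987 = 7218415445733$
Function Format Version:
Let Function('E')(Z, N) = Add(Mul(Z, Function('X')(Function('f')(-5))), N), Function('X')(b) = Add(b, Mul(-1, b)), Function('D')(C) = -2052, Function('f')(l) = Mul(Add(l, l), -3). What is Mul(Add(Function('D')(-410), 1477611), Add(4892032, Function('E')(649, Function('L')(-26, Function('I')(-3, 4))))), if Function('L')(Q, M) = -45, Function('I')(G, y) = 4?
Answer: 7218415445733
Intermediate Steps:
Function('f')(l) = Mul(-6, l) (Function('f')(l) = Mul(Mul(2, l), -3) = Mul(-6, l))
Function('X')(b) = 0
Function('E')(Z, N) = N (Function('E')(Z, N) = Add(Mul(Z, 0), N) = Add(0, N) = N)
Mul(Add(Function('D')(-410), 1477611), Add(4892032, Function('E')(649, Function('L')(-26, Function('I')(-3, 4))))) = Mul(Add(-2052, 1477611), Add(4892032, -45)) = Mul(1475559, 4891987) = 7218415445733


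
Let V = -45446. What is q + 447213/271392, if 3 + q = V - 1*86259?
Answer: -11914683441/90464 ≈ -1.3171e+5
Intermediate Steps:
q = -131708 (q = -3 + (-45446 - 1*86259) = -3 + (-45446 - 86259) = -3 - 131705 = -131708)
q + 447213/271392 = -131708 + 447213/271392 = -131708 + 447213*(1/271392) = -131708 + 149071/90464 = -11914683441/90464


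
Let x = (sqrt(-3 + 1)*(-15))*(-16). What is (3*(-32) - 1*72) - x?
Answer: -168 - 240*I*sqrt(2) ≈ -168.0 - 339.41*I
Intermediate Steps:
x = 240*I*sqrt(2) (x = (sqrt(-2)*(-15))*(-16) = ((I*sqrt(2))*(-15))*(-16) = -15*I*sqrt(2)*(-16) = 240*I*sqrt(2) ≈ 339.41*I)
(3*(-32) - 1*72) - x = (3*(-32) - 1*72) - 240*I*sqrt(2) = (-96 - 72) - 240*I*sqrt(2) = -168 - 240*I*sqrt(2)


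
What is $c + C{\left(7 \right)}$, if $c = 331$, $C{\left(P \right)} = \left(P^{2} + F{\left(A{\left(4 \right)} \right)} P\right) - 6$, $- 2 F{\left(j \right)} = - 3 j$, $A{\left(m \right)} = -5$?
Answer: $\frac{643}{2} \approx 321.5$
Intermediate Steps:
$F{\left(j \right)} = \frac{3 j}{2}$ ($F{\left(j \right)} = - \frac{\left(-3\right) j}{2} = \frac{3 j}{2}$)
$C{\left(P \right)} = -6 + P^{2} - \frac{15 P}{2}$ ($C{\left(P \right)} = \left(P^{2} + \frac{3}{2} \left(-5\right) P\right) - 6 = \left(P^{2} - \frac{15 P}{2}\right) - 6 = -6 + P^{2} - \frac{15 P}{2}$)
$c + C{\left(7 \right)} = 331 - \left(\frac{117}{2} - 49\right) = 331 - \frac{19}{2} = \frac{643}{2}$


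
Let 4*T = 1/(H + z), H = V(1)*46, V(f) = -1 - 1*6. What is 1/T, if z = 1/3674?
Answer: -2366054/1837 ≈ -1288.0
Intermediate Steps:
V(f) = -7 (V(f) = -1 - 6 = -7)
H = -322 (H = -7*46 = -322)
z = 1/3674 ≈ 0.00027218
T = -1837/2366054 (T = 1/(4*(-322 + 1/3674)) = 1/(4*(-1183027/3674)) = (¼)*(-3674/1183027) = -1837/2366054 ≈ -0.00077640)
1/T = 1/(-1837/2366054) = -2366054/1837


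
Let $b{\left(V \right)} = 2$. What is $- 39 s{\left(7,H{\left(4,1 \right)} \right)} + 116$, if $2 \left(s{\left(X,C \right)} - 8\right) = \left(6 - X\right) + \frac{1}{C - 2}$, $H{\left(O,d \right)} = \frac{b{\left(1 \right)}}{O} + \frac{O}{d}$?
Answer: $- \frac{1843}{10} \approx -184.3$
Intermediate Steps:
$H{\left(O,d \right)} = \frac{2}{O} + \frac{O}{d}$
$s{\left(X,C \right)} = 11 + \frac{1}{2 \left(-2 + C\right)} - \frac{X}{2}$ ($s{\left(X,C \right)} = 8 + \frac{\left(6 - X\right) + \frac{1}{C - 2}}{2} = 8 + \frac{\left(6 - X\right) + \frac{1}{-2 + C}}{2} = 8 + \frac{6 + \frac{1}{-2 + C} - X}{2} = 8 + \left(3 + \frac{1}{2 \left(-2 + C\right)} - \frac{X}{2}\right) = 11 + \frac{1}{2 \left(-2 + C\right)} - \frac{X}{2}$)
$- 39 s{\left(7,H{\left(4,1 \right)} \right)} + 116 = - 39 \frac{-43 + 2 \cdot 7 + 22 \left(\frac{2}{4} + \frac{4}{1}\right) - \left(\frac{2}{4} + \frac{4}{1}\right) 7}{2 \left(-2 + \left(\frac{2}{4} + \frac{4}{1}\right)\right)} + 116 = - 39 \frac{-43 + 14 + 22 \left(2 \cdot \frac{1}{4} + 4 \cdot 1\right) - \left(2 \cdot \frac{1}{4} + 4 \cdot 1\right) 7}{2 \left(-2 + \left(2 \cdot \frac{1}{4} + 4 \cdot 1\right)\right)} + 116 = - 39 \frac{-43 + 14 + 22 \left(\frac{1}{2} + 4\right) - \left(\frac{1}{2} + 4\right) 7}{2 \left(-2 + \left(\frac{1}{2} + 4\right)\right)} + 116 = - 39 \frac{-43 + 14 + 22 \cdot \frac{9}{2} - \frac{9}{2} \cdot 7}{2 \left(-2 + \frac{9}{2}\right)} + 116 = - 39 \frac{-43 + 14 + 99 - \frac{63}{2}}{2 \cdot \frac{5}{2}} + 116 = - 39 \cdot \frac{1}{2} \cdot \frac{2}{5} \cdot \frac{77}{2} + 116 = \left(-39\right) \frac{77}{10} + 116 = - \frac{3003}{10} + 116 = - \frac{1843}{10}$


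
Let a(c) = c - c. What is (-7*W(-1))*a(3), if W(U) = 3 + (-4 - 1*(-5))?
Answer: 0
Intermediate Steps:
W(U) = 4 (W(U) = 3 + (-4 + 5) = 3 + 1 = 4)
a(c) = 0
(-7*W(-1))*a(3) = -7*4*0 = -28*0 = 0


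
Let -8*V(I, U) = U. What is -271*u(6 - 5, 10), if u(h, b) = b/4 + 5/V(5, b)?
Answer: 813/2 ≈ 406.50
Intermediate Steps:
V(I, U) = -U/8
u(h, b) = -40/b + b/4 (u(h, b) = b/4 + 5/((-b/8)) = b*(¼) + 5*(-8/b) = b/4 - 40/b = -40/b + b/4)
-271*u(6 - 5, 10) = -271*(-40/10 + (¼)*10) = -271*(-40*⅒ + 5/2) = -271*(-4 + 5/2) = -271*(-3/2) = 813/2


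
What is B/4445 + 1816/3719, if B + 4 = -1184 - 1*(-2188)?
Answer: 2358224/3306191 ≈ 0.71327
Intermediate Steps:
B = 1000 (B = -4 + (-1184 - 1*(-2188)) = -4 + (-1184 + 2188) = -4 + 1004 = 1000)
B/4445 + 1816/3719 = 1000/4445 + 1816/3719 = 1000*(1/4445) + 1816*(1/3719) = 200/889 + 1816/3719 = 2358224/3306191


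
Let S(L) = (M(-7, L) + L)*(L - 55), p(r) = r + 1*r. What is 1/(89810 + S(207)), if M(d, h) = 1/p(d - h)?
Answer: 107/12976280 ≈ 8.2458e-6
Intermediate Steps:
p(r) = 2*r (p(r) = r + r = 2*r)
M(d, h) = 1/(-2*h + 2*d) (M(d, h) = 1/(2*(d - h)) = 1/(-2*h + 2*d))
S(L) = (-55 + L)*(L + 1/(2*(-7 - L))) (S(L) = (1/(2*(-7 - L)) + L)*(L - 55) = (L + 1/(2*(-7 - L)))*(-55 + L) = (-55 + L)*(L + 1/(2*(-7 - L))))
1/(89810 + S(207)) = 1/(89810 + (55 - 1*207 + 2*207*(-55 + 207)*(7 + 207))/(2*(7 + 207))) = 1/(89810 + (1/2)*(55 - 207 + 2*207*152*214)/214) = 1/(89810 + (1/2)*(1/214)*(55 - 207 + 13466592)) = 1/(89810 + (1/2)*(1/214)*13466440) = 1/(89810 + 3366610/107) = 1/(12976280/107) = 107/12976280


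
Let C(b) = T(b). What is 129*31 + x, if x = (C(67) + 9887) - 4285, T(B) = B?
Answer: 9668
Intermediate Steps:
C(b) = b
x = 5669 (x = (67 + 9887) - 4285 = 9954 - 4285 = 5669)
129*31 + x = 129*31 + 5669 = 3999 + 5669 = 9668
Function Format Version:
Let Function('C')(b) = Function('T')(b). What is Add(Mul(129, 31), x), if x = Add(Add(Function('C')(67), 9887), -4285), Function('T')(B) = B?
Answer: 9668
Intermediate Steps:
Function('C')(b) = b
x = 5669 (x = Add(Add(67, 9887), -4285) = Add(9954, -4285) = 5669)
Add(Mul(129, 31), x) = Add(Mul(129, 31), 5669) = Add(3999, 5669) = 9668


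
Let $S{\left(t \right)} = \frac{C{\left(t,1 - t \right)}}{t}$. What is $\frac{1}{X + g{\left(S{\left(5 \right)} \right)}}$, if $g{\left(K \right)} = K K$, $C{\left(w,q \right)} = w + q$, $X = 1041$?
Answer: $\frac{25}{26026} \approx 0.00096058$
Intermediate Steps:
$C{\left(w,q \right)} = q + w$
$S{\left(t \right)} = \frac{1}{t}$ ($S{\left(t \right)} = \frac{\left(1 - t\right) + t}{t} = 1 \frac{1}{t} = \frac{1}{t}$)
$g{\left(K \right)} = K^{2}$
$\frac{1}{X + g{\left(S{\left(5 \right)} \right)}} = \frac{1}{1041 + \left(\frac{1}{5}\right)^{2}} = \frac{1}{1041 + \frac{1}{25}} = \frac{1}{\frac{26026}{25}} = \frac{25}{26026}$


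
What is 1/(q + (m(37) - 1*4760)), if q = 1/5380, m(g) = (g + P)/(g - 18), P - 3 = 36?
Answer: -5380/25587279 ≈ -0.00021026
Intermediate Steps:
P = 39 (P = 3 + 36 = 39)
m(g) = (39 + g)/(-18 + g) (m(g) = (g + 39)/(g - 18) = (39 + g)/(-18 + g))
q = 1/5380 ≈ 0.00018587
1/(q + (m(37) - 1*4760)) = 1/(1/5380 + ((39 + 37)/(-18 + 37) - 1*4760)) = 1/(1/5380 + (76/19 - 4760)) = 1/(1/5380 + ((1/19)*76 - 4760)) = 1/(1/5380 + (4 - 4760)) = 1/(1/5380 - 4756) = 1/(-25587279/5380) = -5380/25587279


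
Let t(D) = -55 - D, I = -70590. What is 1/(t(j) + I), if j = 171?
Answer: -1/70816 ≈ -1.4121e-5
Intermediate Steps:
1/(t(j) + I) = 1/((-55 - 1*171) - 70590) = 1/((-55 - 171) - 70590) = 1/(-226 - 70590) = 1/(-70816) = -1/70816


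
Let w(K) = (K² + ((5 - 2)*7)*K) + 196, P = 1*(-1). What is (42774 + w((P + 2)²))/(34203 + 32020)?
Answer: 42992/66223 ≈ 0.64920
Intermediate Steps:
P = -1
w(K) = 196 + K² + 21*K (w(K) = (K² + (3*7)*K) + 196 = (K² + 21*K) + 196 = 196 + K² + 21*K)
(42774 + w((P + 2)²))/(34203 + 32020) = (42774 + (196 + ((-1 + 2)²)² + 21*(-1 + 2)²))/(34203 + 32020) = (42774 + (196 + (1²)² + 21*1²))/66223 = (42774 + (196 + 1² + 21*1))*(1/66223) = (42774 + (196 + 1 + 21))*(1/66223) = (42774 + 218)*(1/66223) = 42992*(1/66223) = 42992/66223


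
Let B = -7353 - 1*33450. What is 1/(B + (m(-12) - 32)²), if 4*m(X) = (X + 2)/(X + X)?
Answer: -2304/91666151 ≈ -2.5135e-5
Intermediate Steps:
m(X) = (2 + X)/(8*X) (m(X) = ((X + 2)/(X + X))/4 = ((2 + X)/((2*X)))/4 = ((2 + X)*(1/(2*X)))/4 = ((2 + X)/(2*X))/4 = (2 + X)/(8*X))
B = -40803 (B = -7353 - 33450 = -40803)
1/(B + (m(-12) - 32)²) = 1/(-40803 + ((⅛)*(2 - 12)/(-12) - 32)²) = 1/(-40803 + ((⅛)*(-1/12)*(-10) - 32)²) = 1/(-40803 + (5/48 - 32)²) = 1/(-40803 + (-1531/48)²) = 1/(-40803 + 2343961/2304) = 1/(-91666151/2304) = -2304/91666151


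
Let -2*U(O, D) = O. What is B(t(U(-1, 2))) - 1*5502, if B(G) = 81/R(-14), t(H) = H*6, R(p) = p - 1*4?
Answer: -11013/2 ≈ -5506.5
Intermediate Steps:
U(O, D) = -O/2
R(p) = -4 + p (R(p) = p - 4 = -4 + p)
t(H) = 6*H
B(G) = -9/2 (B(G) = 81/(-4 - 14) = 81/(-18) = 81*(-1/18) = -9/2)
B(t(U(-1, 2))) - 1*5502 = -9/2 - 1*5502 = -9/2 - 5502 = -11013/2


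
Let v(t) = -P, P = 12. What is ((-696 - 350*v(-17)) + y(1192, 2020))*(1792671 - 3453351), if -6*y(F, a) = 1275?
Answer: -5466128220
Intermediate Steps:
v(t) = -12 (v(t) = -1*12 = -12)
y(F, a) = -425/2 (y(F, a) = -1/6*1275 = -425/2)
((-696 - 350*v(-17)) + y(1192, 2020))*(1792671 - 3453351) = ((-696 - 350*(-12)) - 425/2)*(1792671 - 3453351) = ((-696 + 4200) - 425/2)*(-1660680) = (3504 - 425/2)*(-1660680) = (6583/2)*(-1660680) = -5466128220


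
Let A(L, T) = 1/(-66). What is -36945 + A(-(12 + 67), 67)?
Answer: -2438371/66 ≈ -36945.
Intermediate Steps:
A(L, T) = -1/66
-36945 + A(-(12 + 67), 67) = -36945 - 1/66 = -2438371/66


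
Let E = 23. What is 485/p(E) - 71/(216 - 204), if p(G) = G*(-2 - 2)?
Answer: -772/69 ≈ -11.188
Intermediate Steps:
p(G) = -4*G (p(G) = G*(-4) = -4*G)
485/p(E) - 71/(216 - 204) = 485/((-4*23)) - 71/(216 - 204) = 485/(-92) - 71/12 = 485*(-1/92) - 71*1/12 = -485/92 - 71/12 = -772/69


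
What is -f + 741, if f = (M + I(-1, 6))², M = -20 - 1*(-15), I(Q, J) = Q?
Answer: 705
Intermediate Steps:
M = -5 (M = -20 + 15 = -5)
f = 36 (f = (-5 - 1)² = (-6)² = 36)
-f + 741 = -1*36 + 741 = -36 + 741 = 705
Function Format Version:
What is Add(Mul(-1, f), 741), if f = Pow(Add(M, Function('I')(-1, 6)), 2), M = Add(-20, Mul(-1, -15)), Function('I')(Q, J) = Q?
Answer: 705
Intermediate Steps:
M = -5 (M = Add(-20, 15) = -5)
f = 36 (f = Pow(Add(-5, -1), 2) = Pow(-6, 2) = 36)
Add(Mul(-1, f), 741) = Add(Mul(-1, 36), 741) = Add(-36, 741) = 705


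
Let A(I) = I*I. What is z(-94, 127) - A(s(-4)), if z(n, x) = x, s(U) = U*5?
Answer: -273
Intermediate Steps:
s(U) = 5*U
A(I) = I²
z(-94, 127) - A(s(-4)) = 127 - (5*(-4))² = 127 - 1*(-20)² = 127 - 1*400 = 127 - 400 = -273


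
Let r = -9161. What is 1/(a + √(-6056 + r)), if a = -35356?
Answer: -35356/1250061953 - I*√15217/1250061953 ≈ -2.8283e-5 - 9.8681e-8*I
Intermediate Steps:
1/(a + √(-6056 + r)) = 1/(-35356 + √(-6056 - 9161)) = 1/(-35356 + √(-15217)) = 1/(-35356 + I*√15217)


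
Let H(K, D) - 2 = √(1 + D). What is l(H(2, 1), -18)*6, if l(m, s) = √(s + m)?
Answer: 6*√(-16 + √2) ≈ 22.915*I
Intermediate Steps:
H(K, D) = 2 + √(1 + D)
l(m, s) = √(m + s)
l(H(2, 1), -18)*6 = √((2 + √(1 + 1)) - 18)*6 = √((2 + √2) - 18)*6 = √(-16 + √2)*6 = 6*√(-16 + √2)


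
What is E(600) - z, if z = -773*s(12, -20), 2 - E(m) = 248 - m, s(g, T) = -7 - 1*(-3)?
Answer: -2738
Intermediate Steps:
s(g, T) = -4 (s(g, T) = -7 + 3 = -4)
E(m) = -246 + m (E(m) = 2 - (248 - m) = 2 + (-248 + m) = -246 + m)
z = 3092 (z = -773*(-4) = 3092)
E(600) - z = (-246 + 600) - 1*3092 = 354 - 3092 = -2738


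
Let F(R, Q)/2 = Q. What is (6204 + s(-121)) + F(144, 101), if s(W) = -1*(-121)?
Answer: 6527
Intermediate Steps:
F(R, Q) = 2*Q
s(W) = 121
(6204 + s(-121)) + F(144, 101) = (6204 + 121) + 2*101 = 6325 + 202 = 6527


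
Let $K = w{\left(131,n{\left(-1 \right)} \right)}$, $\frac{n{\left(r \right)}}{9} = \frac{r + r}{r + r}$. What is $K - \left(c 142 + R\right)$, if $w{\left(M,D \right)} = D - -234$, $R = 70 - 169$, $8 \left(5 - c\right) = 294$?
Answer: $\frac{9701}{2} \approx 4850.5$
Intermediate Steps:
$c = - \frac{127}{4}$ ($c = 5 - \frac{147}{4} = - \frac{127}{4} \approx -31.75$)
$R = -99$ ($R = 70 - 169 = -99$)
$n{\left(r \right)} = 9$ ($n{\left(r \right)} = 9 \frac{r + r}{r + r} = 9 \frac{2 r}{2 r} = 9 \cdot 2 r \frac{1}{2 r} = 9 \cdot 1 = 9$)
$w{\left(M,D \right)} = 234 + D$ ($w{\left(M,D \right)} = D + 234 = 234 + D$)
$K = 243$ ($K = 234 + 9 = 243$)
$K - \left(c 142 + R\right) = 243 - \left(\left(- \frac{127}{4}\right) 142 - 99\right) = 243 - \left(- \frac{9017}{2} - 99\right) = 243 - - \frac{9215}{2} = 243 + \frac{9215}{2} = \frac{9701}{2}$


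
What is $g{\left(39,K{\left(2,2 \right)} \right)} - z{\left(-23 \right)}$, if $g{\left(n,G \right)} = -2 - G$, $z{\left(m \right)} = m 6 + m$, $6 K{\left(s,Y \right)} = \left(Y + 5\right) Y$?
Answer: $\frac{470}{3} \approx 156.67$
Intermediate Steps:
$K{\left(s,Y \right)} = \frac{Y \left(5 + Y\right)}{6}$ ($K{\left(s,Y \right)} = \frac{\left(Y + 5\right) Y}{6} = \frac{\left(5 + Y\right) Y}{6} = \frac{Y \left(5 + Y\right)}{6}$)
$z{\left(m \right)} = 7 m$ ($z{\left(m \right)} = 6 m + m = 7 m$)
$g{\left(39,K{\left(2,2 \right)} \right)} - z{\left(-23 \right)} = \left(-2 - \frac{1}{6} \cdot 2 \left(5 + 2\right)\right) - 7 \left(-23\right) = \left(-2 - \frac{1}{6} \cdot 2 \cdot 7\right) - -161 = \left(-2 - \frac{7}{3}\right) + 161 = - \frac{13}{3} + 161 = \frac{470}{3}$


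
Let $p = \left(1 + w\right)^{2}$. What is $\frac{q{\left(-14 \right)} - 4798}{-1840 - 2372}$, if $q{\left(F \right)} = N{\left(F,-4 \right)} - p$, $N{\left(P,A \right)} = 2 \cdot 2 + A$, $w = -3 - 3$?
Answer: $\frac{371}{324} \approx 1.1451$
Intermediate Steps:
$w = -6$ ($w = -3 - 3 = -6$)
$N{\left(P,A \right)} = 4 + A$
$p = 25$ ($p = \left(1 - 6\right)^{2} = \left(-5\right)^{2} = 25$)
$q{\left(F \right)} = -25$ ($q{\left(F \right)} = \left(4 - 4\right) - 25 = 0 - 25 = -25$)
$\frac{q{\left(-14 \right)} - 4798}{-1840 - 2372} = \frac{-25 - 4798}{-1840 - 2372} = - \frac{4823}{-4212} = \left(-4823\right) \left(- \frac{1}{4212}\right) = \frac{371}{324}$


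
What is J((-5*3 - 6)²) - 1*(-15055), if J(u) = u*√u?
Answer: 24316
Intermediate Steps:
J(u) = u^(3/2)
J((-5*3 - 6)²) - 1*(-15055) = ((-5*3 - 6)²)^(3/2) - 1*(-15055) = ((-15 - 6)²)^(3/2) + 15055 = ((-21)²)^(3/2) + 15055 = 441^(3/2) + 15055 = 9261 + 15055 = 24316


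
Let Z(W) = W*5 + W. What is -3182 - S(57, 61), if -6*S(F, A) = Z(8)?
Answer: -3174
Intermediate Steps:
Z(W) = 6*W (Z(W) = 5*W + W = 6*W)
S(F, A) = -8
-3182 - S(57, 61) = -3182 - 1*(-8) = -3182 + 8 = -3174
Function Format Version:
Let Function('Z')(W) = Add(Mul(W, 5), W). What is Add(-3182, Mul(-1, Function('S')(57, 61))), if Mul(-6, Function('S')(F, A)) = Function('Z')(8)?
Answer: -3174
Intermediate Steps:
Function('Z')(W) = Mul(6, W) (Function('Z')(W) = Add(Mul(5, W), W) = Mul(6, W))
Function('S')(F, A) = -8 (Function('S')(F, A) = Mul(Rational(-1, 6), Mul(6, 8)) = Mul(Rational(-1, 6), 48) = -8)
Add(-3182, Mul(-1, Function('S')(57, 61))) = Add(-3182, Mul(-1, -8)) = Add(-3182, 8) = -3174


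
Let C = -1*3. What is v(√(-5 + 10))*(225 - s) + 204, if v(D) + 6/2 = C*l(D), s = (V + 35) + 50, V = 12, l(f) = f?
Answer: -180 - 384*√5 ≈ -1038.7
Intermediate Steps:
C = -3
s = 97 (s = (12 + 35) + 50 = 47 + 50 = 97)
v(D) = -3 - 3*D
v(√(-5 + 10))*(225 - s) + 204 = (-3 - 3*√(-5 + 10))*(225 - 1*97) + 204 = (-3 - 3*√5)*(225 - 97) + 204 = (-3 - 3*√5)*128 + 204 = (-384 - 384*√5) + 204 = -180 - 384*√5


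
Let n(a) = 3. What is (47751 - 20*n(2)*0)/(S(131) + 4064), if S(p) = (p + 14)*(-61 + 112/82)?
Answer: -1957791/187901 ≈ -10.419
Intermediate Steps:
S(p) = -34230/41 - 2445*p/41 (S(p) = (14 + p)*(-61 + 112*(1/82)) = (14 + p)*(-61 + 56/41) = (14 + p)*(-2445/41) = -34230/41 - 2445*p/41)
(47751 - 20*n(2)*0)/(S(131) + 4064) = (47751 - 20*3*0)/((-34230/41 - 2445/41*131) + 4064) = (47751 - 60*0)/((-34230/41 - 320295/41) + 4064) = (47751 + 0)/(-354525/41 + 4064) = 47751/(-187901/41) = 47751*(-41/187901) = -1957791/187901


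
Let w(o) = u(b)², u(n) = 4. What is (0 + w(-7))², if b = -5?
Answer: 256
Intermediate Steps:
w(o) = 16 (w(o) = 4² = 16)
(0 + w(-7))² = (0 + 16)² = 16² = 256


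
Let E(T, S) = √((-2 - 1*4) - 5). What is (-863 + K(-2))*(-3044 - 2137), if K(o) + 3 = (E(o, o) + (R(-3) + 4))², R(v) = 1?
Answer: 4414212 - 51810*I*√11 ≈ 4.4142e+6 - 1.7183e+5*I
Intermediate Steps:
E(T, S) = I*√11 (E(T, S) = √((-2 - 4) - 5) = √(-6 - 5) = √(-11) = I*√11)
K(o) = -3 + (5 + I*√11)² (K(o) = -3 + (I*√11 + (1 + 4))² = -3 + (I*√11 + 5)² = -3 + (5 + I*√11)²)
(-863 + K(-2))*(-3044 - 2137) = (-863 + (11 + 10*I*√11))*(-3044 - 2137) = (-852 + 10*I*√11)*(-5181) = 4414212 - 51810*I*√11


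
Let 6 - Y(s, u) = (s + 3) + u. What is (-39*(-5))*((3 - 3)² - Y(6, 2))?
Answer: 975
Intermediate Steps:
Y(s, u) = 3 - s - u (Y(s, u) = 6 - ((s + 3) + u) = 6 - ((3 + s) + u) = 6 - (3 + s + u) = 6 + (-3 - s - u) = 3 - s - u)
(-39*(-5))*((3 - 3)² - Y(6, 2)) = (-39*(-5))*((3 - 3)² - (3 - 1*6 - 1*2)) = (-13*(-15))*(0² - (3 - 6 - 2)) = 195*(0 - 1*(-5)) = 195*(0 + 5) = 195*5 = 975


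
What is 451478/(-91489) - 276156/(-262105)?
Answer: -93069404906/23979724345 ≈ -3.8812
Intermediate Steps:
451478/(-91489) - 276156/(-262105) = 451478*(-1/91489) - 276156*(-1/262105) = -451478/91489 + 276156/262105 = -93069404906/23979724345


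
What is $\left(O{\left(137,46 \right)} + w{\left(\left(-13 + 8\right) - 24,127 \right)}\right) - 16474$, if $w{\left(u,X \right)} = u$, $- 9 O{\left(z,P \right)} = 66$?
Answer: $- \frac{49531}{3} \approx -16510.0$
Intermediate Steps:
$O{\left(z,P \right)} = - \frac{22}{3}$ ($O{\left(z,P \right)} = \left(- \frac{1}{9}\right) 66 = - \frac{22}{3}$)
$\left(O{\left(137,46 \right)} + w{\left(\left(-13 + 8\right) - 24,127 \right)}\right) - 16474 = \left(- \frac{22}{3} + \left(\left(-13 + 8\right) - 24\right)\right) - 16474 = \left(- \frac{22}{3} - 29\right) - 16474 = - \frac{109}{3} - 16474 = - \frac{49531}{3}$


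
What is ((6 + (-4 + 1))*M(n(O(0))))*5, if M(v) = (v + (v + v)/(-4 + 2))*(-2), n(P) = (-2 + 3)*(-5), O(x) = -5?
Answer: 0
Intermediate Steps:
n(P) = -5 (n(P) = 1*(-5) = -5)
M(v) = 0 (M(v) = (v + (2*v)/(-2))*(-2) = (v + (2*v)*(-½))*(-2) = (v - v)*(-2) = 0*(-2) = 0)
((6 + (-4 + 1))*M(n(O(0))))*5 = ((6 + (-4 + 1))*0)*5 = ((6 - 3)*0)*5 = (3*0)*5 = 0*5 = 0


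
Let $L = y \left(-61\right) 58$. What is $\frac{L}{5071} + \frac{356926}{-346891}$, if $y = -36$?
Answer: $\frac{42372841142}{1759084261} \approx 24.088$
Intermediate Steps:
$L = 127368$ ($L = \left(-36\right) \left(-61\right) 58 = 2196 \cdot 58 = 127368$)
$\frac{L}{5071} + \frac{356926}{-346891} = \frac{127368}{5071} + \frac{356926}{-346891} = 127368 \cdot \frac{1}{5071} + 356926 \left(- \frac{1}{346891}\right) = \frac{127368}{5071} - \frac{356926}{346891} = \frac{42372841142}{1759084261}$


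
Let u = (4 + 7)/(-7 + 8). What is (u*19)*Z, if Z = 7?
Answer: 1463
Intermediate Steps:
u = 11 (u = 11/1 = 11*1 = 11)
(u*19)*Z = (11*19)*7 = 209*7 = 1463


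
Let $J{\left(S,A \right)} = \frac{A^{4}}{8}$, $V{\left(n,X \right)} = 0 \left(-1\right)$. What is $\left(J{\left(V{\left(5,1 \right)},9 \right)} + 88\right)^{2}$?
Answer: $\frac{52780225}{64} \approx 8.2469 \cdot 10^{5}$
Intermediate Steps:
$V{\left(n,X \right)} = 0$
$J{\left(S,A \right)} = \frac{A^{4}}{8}$ ($J{\left(S,A \right)} = A^{4} \cdot \frac{1}{8} = \frac{A^{4}}{8}$)
$\left(J{\left(V{\left(5,1 \right)},9 \right)} + 88\right)^{2} = \left(\frac{9^{4}}{8} + 88\right)^{2} = \left(\frac{1}{8} \cdot 6561 + 88\right)^{2} = \left(\frac{6561}{8} + 88\right)^{2} = \left(\frac{7265}{8}\right)^{2} = \frac{52780225}{64}$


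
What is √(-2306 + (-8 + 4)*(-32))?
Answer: 33*I*√2 ≈ 46.669*I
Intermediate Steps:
√(-2306 + (-8 + 4)*(-32)) = √(-2306 - 4*(-32)) = √(-2306 + 128) = √(-2178) = 33*I*√2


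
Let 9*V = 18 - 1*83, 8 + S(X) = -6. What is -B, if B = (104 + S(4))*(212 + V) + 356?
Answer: -18786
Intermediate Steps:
S(X) = -14 (S(X) = -8 - 6 = -14)
V = -65/9 (V = (18 - 1*83)/9 = (18 - 83)/9 = (1/9)*(-65) = -65/9 ≈ -7.2222)
B = 18786 (B = (104 - 14)*(212 - 65/9) + 356 = 90*(1843/9) + 356 = 18430 + 356 = 18786)
-B = -1*18786 = -18786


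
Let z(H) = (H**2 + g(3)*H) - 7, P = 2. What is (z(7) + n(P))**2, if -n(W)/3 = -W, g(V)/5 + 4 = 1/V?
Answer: 58081/9 ≈ 6453.4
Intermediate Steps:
g(V) = -20 + 5/V
n(W) = 3*W (n(W) = -(-3)*W = 3*W)
z(H) = -7 + H**2 - 55*H/3 (z(H) = (H**2 + (-20 + 5/3)*H) - 7 = (H**2 - 55*H/3) - 7 = -7 + H**2 - 55*H/3)
(z(7) + n(P))**2 = ((-7 + 7**2 - 55/3*7) + 3*2)**2 = ((-7 + 49 - 385/3) + 6)**2 = (-259/3 + 6)**2 = (-241/3)**2 = 58081/9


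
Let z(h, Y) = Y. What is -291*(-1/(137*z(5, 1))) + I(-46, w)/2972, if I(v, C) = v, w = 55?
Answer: 429275/203582 ≈ 2.1086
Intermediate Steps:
-291*(-1/(137*z(5, 1))) + I(-46, w)/2972 = -291/((-137*1)) - 46/2972 = -291/(-137) - 46*1/2972 = -291*(-1/137) - 23/1486 = 291/137 - 23/1486 = 429275/203582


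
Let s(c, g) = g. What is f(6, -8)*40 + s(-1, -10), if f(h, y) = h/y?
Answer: -40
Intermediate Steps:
f(6, -8)*40 + s(-1, -10) = (6/(-8))*40 - 10 = (6*(-⅛))*40 - 10 = -¾*40 - 10 = -30 - 10 = -40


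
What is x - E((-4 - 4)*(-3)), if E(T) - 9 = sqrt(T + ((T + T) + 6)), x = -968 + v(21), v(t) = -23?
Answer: -1000 - sqrt(78) ≈ -1008.8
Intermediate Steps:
x = -991 (x = -968 - 23 = -991)
E(T) = 9 + sqrt(6 + 3*T) (E(T) = 9 + sqrt(T + ((T + T) + 6)) = 9 + sqrt(T + (2*T + 6)) = 9 + sqrt(T + (6 + 2*T)) = 9 + sqrt(6 + 3*T))
x - E((-4 - 4)*(-3)) = -991 - (9 + sqrt(6 + 3*((-4 - 4)*(-3)))) = -991 - (9 + sqrt(6 + 3*(-8*(-3)))) = -991 - (9 + sqrt(6 + 3*24)) = -991 - (9 + sqrt(6 + 72)) = -991 - (9 + sqrt(78)) = -991 + (-9 - sqrt(78)) = -1000 - sqrt(78)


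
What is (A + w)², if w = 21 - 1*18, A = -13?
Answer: 100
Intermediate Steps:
w = 3 (w = 21 - 18 = 3)
(A + w)² = (-13 + 3)² = (-10)² = 100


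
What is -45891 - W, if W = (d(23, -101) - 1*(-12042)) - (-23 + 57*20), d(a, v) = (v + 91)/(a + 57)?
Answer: -454527/8 ≈ -56816.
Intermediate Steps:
d(a, v) = (91 + v)/(57 + a)
W = 87399/8 (W = ((91 - 101)/(57 + 23) - 1*(-12042)) - (-23 + 57*20) = (-10/80 + 12042) - (-23 + 1140) = ((1/80)*(-10) + 12042) - 1*1117 = (-⅛ + 12042) - 1117 = 96335/8 - 1117 = 87399/8 ≈ 10925.)
-45891 - W = -45891 - 1*87399/8 = -45891 - 87399/8 = -454527/8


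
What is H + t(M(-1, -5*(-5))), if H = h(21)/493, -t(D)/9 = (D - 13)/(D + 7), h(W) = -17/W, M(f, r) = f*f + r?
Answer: -23762/6699 ≈ -3.5471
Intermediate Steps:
M(f, r) = r + f² (M(f, r) = f² + r = r + f²)
t(D) = -9*(-13 + D)/(7 + D) (t(D) = -9*(D - 13)/(D + 7) = -9*(-13 + D)/(7 + D))
H = -1/609 (H = -17/21/493 = -17*1/21*(1/493) = -17/21*1/493 = -1/609 ≈ -0.0016420)
H + t(M(-1, -5*(-5))) = -1/609 + 9*(13 - (-5*(-5) + (-1)²))/(7 + (-5*(-5) + (-1)²)) = -1/609 + 9*(13 - (25 + 1))/(7 + (25 + 1)) = -1/609 + 9*(13 - 1*26)/(7 + 26) = -1/609 + 9*(13 - 26)/33 = -1/609 + 9*(1/33)*(-13) = -1/609 - 39/11 = -23762/6699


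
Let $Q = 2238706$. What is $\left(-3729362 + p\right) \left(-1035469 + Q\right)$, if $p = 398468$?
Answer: $-4007854903878$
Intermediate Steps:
$\left(-3729362 + p\right) \left(-1035469 + Q\right) = \left(-3729362 + 398468\right) \left(-1035469 + 2238706\right) = \left(-3330894\right) 1203237 = -4007854903878$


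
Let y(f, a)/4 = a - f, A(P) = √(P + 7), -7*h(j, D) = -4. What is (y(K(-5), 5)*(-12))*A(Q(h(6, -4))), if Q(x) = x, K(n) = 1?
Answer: -192*√371/7 ≈ -528.31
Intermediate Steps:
h(j, D) = 4/7 (h(j, D) = -⅐*(-4) = 4/7)
A(P) = √(7 + P)
y(f, a) = -4*f + 4*a (y(f, a) = 4*(a - f) = -4*f + 4*a)
(y(K(-5), 5)*(-12))*A(Q(h(6, -4))) = ((-4*1 + 4*5)*(-12))*√(7 + 4/7) = ((-4 + 20)*(-12))*√(53/7) = (16*(-12))*(√371/7) = -192*√371/7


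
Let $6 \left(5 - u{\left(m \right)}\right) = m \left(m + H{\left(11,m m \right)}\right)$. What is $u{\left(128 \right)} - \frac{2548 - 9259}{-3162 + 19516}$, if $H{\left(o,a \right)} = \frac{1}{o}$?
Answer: $- \frac{1471818431}{539682} \approx -2727.2$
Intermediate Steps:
$u{\left(m \right)} = 5 - \frac{m \left(\frac{1}{11} + m\right)}{6}$ ($u{\left(m \right)} = 5 - \frac{m \left(m + \frac{1}{11}\right)}{6} = 5 - \frac{m \left(\frac{1}{11} + m\right)}{6}$)
$u{\left(128 \right)} - \frac{2548 - 9259}{-3162 + 19516} = \left(5 - \frac{128^{2}}{6} - \frac{64}{33}\right) - \frac{2548 - 9259}{-3162 + 19516} = \left(5 - \frac{8192}{3} - \frac{64}{33}\right) - - \frac{6711}{16354} = \left(5 - \frac{8192}{3} - \frac{64}{33}\right) - \left(-6711\right) \frac{1}{16354} = - \frac{90011}{33} - - \frac{6711}{16354} = - \frac{90011}{33} + \frac{6711}{16354} = - \frac{1471818431}{539682}$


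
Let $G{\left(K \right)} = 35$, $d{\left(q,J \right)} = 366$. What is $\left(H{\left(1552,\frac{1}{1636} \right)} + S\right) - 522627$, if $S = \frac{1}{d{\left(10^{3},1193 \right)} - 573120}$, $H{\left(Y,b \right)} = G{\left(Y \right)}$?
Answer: $- \frac{299316658369}{572754} \approx -5.2259 \cdot 10^{5}$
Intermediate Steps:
$H{\left(Y,b \right)} = 35$
$S = - \frac{1}{572754}$ ($S = \frac{1}{366 - 573120} = \frac{1}{-572754} = - \frac{1}{572754} \approx -1.7459 \cdot 10^{-6}$)
$\left(H{\left(1552,\frac{1}{1636} \right)} + S\right) - 522627 = \left(35 - \frac{1}{572754}\right) - 522627 = \frac{20046389}{572754} - 522627 = - \frac{299316658369}{572754}$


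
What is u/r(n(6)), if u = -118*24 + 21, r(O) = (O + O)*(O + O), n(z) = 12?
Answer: -937/192 ≈ -4.8802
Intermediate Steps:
r(O) = 4*O**2 (r(O) = (2*O)*(2*O) = 4*O**2)
u = -2811 (u = -2832 + 21 = -2811)
u/r(n(6)) = -2811/(4*12**2) = -2811/(4*144) = -2811/576 = -2811*1/576 = -937/192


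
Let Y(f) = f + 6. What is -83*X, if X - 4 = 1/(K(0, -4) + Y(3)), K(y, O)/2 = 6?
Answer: -7055/21 ≈ -335.95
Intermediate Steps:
K(y, O) = 12 (K(y, O) = 2*6 = 12)
Y(f) = 6 + f
X = 85/21 (X = 4 + 1/(12 + (6 + 3)) = 4 + 1/(12 + 9) = 4 + 1/21 = 85/21 ≈ 4.0476)
-83*X = -83*85/21 = -7055/21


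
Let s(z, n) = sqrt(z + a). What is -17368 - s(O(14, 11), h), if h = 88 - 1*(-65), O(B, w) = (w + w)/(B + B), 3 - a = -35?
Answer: -17368 - sqrt(7602)/14 ≈ -17374.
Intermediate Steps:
a = 38 (a = 3 - 1*(-35) = 3 + 35 = 38)
O(B, w) = w/B (O(B, w) = (2*w)/((2*B)) = (2*w)*(1/(2*B)) = w/B)
h = 153 (h = 88 + 65 = 153)
s(z, n) = sqrt(38 + z) (s(z, n) = sqrt(z + 38) = sqrt(38 + z))
-17368 - s(O(14, 11), h) = -17368 - sqrt(38 + 11/14) = -17368 - sqrt(543/14) = -17368 - sqrt(7602)/14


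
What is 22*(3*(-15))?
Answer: -990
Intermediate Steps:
22*(3*(-15)) = 22*(-45) = -990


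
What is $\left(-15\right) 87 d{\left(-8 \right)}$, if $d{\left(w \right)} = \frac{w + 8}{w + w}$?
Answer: $0$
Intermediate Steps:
$d{\left(w \right)} = \frac{8 + w}{2 w}$
$\left(-15\right) 87 d{\left(-8 \right)} = \left(-15\right) 87 \frac{8 - 8}{2 \left(-8\right)} = - 1305 \cdot \frac{1}{2} \left(- \frac{1}{8}\right) 0 = \left(-1305\right) 0 = 0$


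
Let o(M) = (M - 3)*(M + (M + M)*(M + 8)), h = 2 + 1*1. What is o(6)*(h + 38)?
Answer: 21402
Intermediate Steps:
h = 3 (h = 2 + 1 = 3)
o(M) = (-3 + M)*(M + 2*M*(8 + M)) (o(M) = (-3 + M)*(M + (2*M)*(8 + M)) = (-3 + M)*(M + 2*M*(8 + M)))
o(6)*(h + 38) = (6*(-51 + 2*6² + 11*6))*(3 + 38) = (6*(-51 + 2*36 + 66))*41 = (6*(-51 + 72 + 66))*41 = (6*87)*41 = 522*41 = 21402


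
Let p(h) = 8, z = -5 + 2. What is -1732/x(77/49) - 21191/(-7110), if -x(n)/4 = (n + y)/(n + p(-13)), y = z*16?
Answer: -39876227/462150 ≈ -86.284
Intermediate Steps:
z = -3
y = -48 (y = -3*16 = -48)
x(n) = -4*(-48 + n)/(8 + n) (x(n) = -4*(n - 48)/(n + 8) = -4*(-48 + n)/(8 + n))
-1732/x(77/49) - 21191/(-7110) = -1732*(8 + 77/49)/(4*(48 - 77/49)) - 21191/(-7110) = -1732*(8 + 77*(1/49))/(4*(48 - 77/49)) - 21191*(-1/7110) = -1732*(8 + 11/7)/(4*(48 - 1*11/7)) + 21191/7110 = -1732*67/(28*(48 - 11/7)) + 21191/7110 = -1732/(4*(7/67)*(325/7)) + 21191/7110 = -1732/1300/67 + 21191/7110 = -1732*67/1300 + 21191/7110 = -29011/325 + 21191/7110 = -39876227/462150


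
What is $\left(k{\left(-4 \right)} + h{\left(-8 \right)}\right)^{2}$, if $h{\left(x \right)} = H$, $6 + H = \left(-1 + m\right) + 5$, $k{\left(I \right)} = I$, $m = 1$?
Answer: $25$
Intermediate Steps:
$H = -1$ ($H = -6 + \left(\left(-1 + 1\right) + 5\right) = -6 + \left(0 + 5\right) = -6 + 5 = -1$)
$h{\left(x \right)} = -1$
$\left(k{\left(-4 \right)} + h{\left(-8 \right)}\right)^{2} = \left(-4 - 1\right)^{2} = \left(-5\right)^{2} = 25$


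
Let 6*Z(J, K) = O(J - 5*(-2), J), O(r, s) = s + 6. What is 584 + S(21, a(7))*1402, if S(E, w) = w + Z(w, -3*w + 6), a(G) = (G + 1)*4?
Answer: 162982/3 ≈ 54327.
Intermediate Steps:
O(r, s) = 6 + s
Z(J, K) = 1 + J/6 (Z(J, K) = (6 + J)/6 = 1 + J/6)
a(G) = 4 + 4*G (a(G) = (1 + G)*4 = 4 + 4*G)
S(E, w) = 1 + 7*w/6 (S(E, w) = w + (1 + w/6) = 1 + 7*w/6)
584 + S(21, a(7))*1402 = 584 + (1 + 7*(4 + 4*7)/6)*1402 = 584 + (1 + 7*(4 + 28)/6)*1402 = 584 + (1 + (7/6)*32)*1402 = 584 + (1 + 112/3)*1402 = 584 + (115/3)*1402 = 584 + 161230/3 = 162982/3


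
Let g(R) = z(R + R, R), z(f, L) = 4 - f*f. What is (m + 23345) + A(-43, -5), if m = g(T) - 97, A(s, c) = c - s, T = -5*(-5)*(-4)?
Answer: -16710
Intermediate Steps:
T = -100 (T = 25*(-4) = -100)
z(f, L) = 4 - f²
g(R) = 4 - 4*R² (g(R) = 4 - (R + R)² = 4 - (2*R)² = 4 - 4*R²)
m = -40093 (m = (4 - 4*(-100)²) - 97 = (4 - 4*10000) - 97 = (4 - 40000) - 97 = -39996 - 97 = -40093)
(m + 23345) + A(-43, -5) = (-40093 + 23345) + (-5 - 1*(-43)) = -16748 + (-5 + 43) = -16748 + 38 = -16710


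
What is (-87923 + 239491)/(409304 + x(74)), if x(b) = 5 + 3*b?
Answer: 151568/409531 ≈ 0.37010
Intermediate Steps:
(-87923 + 239491)/(409304 + x(74)) = (-87923 + 239491)/(409304 + (5 + 3*74)) = 151568/(409304 + (5 + 222)) = 151568/(409304 + 227) = 151568/409531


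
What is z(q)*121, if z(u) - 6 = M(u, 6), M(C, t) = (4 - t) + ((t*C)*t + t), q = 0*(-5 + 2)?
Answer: 1210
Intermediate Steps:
q = 0 (q = 0*(-3) = 0)
M(C, t) = 4 + C*t**2 (M(C, t) = (4 - t) + ((C*t)*t + t) = (4 - t) + (C*t**2 + t) = (4 - t) + (t + C*t**2) = 4 + C*t**2)
z(u) = 10 + 36*u (z(u) = 6 + (4 + u*6**2) = 6 + (4 + u*36) = 6 + (4 + 36*u) = 10 + 36*u)
z(q)*121 = (10 + 36*0)*121 = (10 + 0)*121 = 10*121 = 1210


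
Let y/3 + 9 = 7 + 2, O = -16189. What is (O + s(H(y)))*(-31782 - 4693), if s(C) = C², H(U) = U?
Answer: 590493775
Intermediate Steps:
y = 0 (y = -27 + 3*(7 + 2) = -27 + 3*9 = -27 + 27 = 0)
(O + s(H(y)))*(-31782 - 4693) = (-16189 + 0²)*(-31782 - 4693) = (-16189 + 0)*(-36475) = -16189*(-36475) = 590493775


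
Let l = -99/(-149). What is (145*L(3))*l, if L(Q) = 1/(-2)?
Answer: -14355/298 ≈ -48.171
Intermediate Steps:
L(Q) = -½
l = 99/149 (l = -99*(-1/149) = 99/149 ≈ 0.66443)
(145*L(3))*l = (145*(-½))*(99/149) = -145/2*99/149 = -14355/298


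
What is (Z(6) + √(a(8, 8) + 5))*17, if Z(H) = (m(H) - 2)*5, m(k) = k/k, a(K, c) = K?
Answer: -85 + 17*√13 ≈ -23.706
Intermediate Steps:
m(k) = 1
Z(H) = -5 (Z(H) = (1 - 2)*5 = -1*5 = -5)
(Z(6) + √(a(8, 8) + 5))*17 = (-5 + √(8 + 5))*17 = (-5 + √13)*17 = -85 + 17*√13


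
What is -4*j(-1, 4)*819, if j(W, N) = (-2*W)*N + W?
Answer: -22932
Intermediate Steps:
j(W, N) = W - 2*N*W (j(W, N) = -2*N*W + W = W - 2*N*W)
-4*j(-1, 4)*819 = -(-4)*(1 - 2*4)*819 = -(-4)*(1 - 8)*819 = -(-4)*(-7)*819 = -4*7*819 = -28*819 = -22932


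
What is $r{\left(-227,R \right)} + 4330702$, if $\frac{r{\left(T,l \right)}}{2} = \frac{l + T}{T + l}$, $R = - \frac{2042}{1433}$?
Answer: $4330704$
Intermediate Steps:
$R = - \frac{2042}{1433}$ ($R = \left(-2042\right) \frac{1}{1433} = - \frac{2042}{1433} \approx -1.425$)
$r{\left(T,l \right)} = 2$ ($r{\left(T,l \right)} = 2 \frac{l + T}{T + l} = 2 \frac{T + l}{T + l} = 2 \cdot 1 = 2$)
$r{\left(-227,R \right)} + 4330702 = 2 + 4330702 = 4330704$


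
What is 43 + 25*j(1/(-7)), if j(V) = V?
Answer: 276/7 ≈ 39.429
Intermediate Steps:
43 + 25*j(1/(-7)) = 43 + 25*(1/(-7)) = 43 + 25*(1*(-⅐)) = 43 + 25*(-⅐) = 43 - 25/7 = 276/7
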